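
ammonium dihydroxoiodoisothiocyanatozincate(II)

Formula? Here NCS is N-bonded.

(NH4)2[ZnI(NCS)(OH)2]

Ligands: 1 isothiocyanato (NCS, -1), 2 hydroxo (OH, -1), 1 iodo (I, -1). Ligand charge sum = -4.
Charge balance with ammonium (+1) requires 1 complex ion per 2 ammonium.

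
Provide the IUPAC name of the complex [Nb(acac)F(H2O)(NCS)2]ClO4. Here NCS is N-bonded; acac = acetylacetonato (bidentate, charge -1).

(acetylacetonato)aquafluorodiisothiocyanatoniobium(V) perchlorate

The 1 perchlorate counter-ion carries a total charge of -1, so each complex ion is 1+.
Ligand charges: 2×isothiocyanato (-1 each), 1×acetylacetonato (-1 each), 1×fluoro (-1 each), 1×aqua (neutral); total -4. So Nb + (-4) = 1+, giving Nb = +5.
Ligands are named alphabetically: acetylacetonato before aqua before fluoro before isothiocyanato.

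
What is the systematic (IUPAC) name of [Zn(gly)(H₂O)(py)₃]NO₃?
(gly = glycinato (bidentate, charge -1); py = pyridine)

aqua(glycinato)tris(pyridine)zinc(II) nitrate

The 1 nitrate counter-ion carries a total charge of -1, so each complex ion is 1+.
Ligand charges: 1×glycinato (-1 each), 1×aqua (neutral), 3×pyridine (neutral); total -1. So Zn + (-1) = 1+, giving Zn = +2.
Ligands are named alphabetically: aqua before glycinato before pyridine.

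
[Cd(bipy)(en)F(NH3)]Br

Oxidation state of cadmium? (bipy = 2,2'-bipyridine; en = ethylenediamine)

1 bromide outside the brackets (-1 each) → the complex ion is 1+.
Ligand charges: 1×NH3 neutral; 1×F = -1; 1×bipy neutral; 1×en neutral; sum -1.
Cd + (-1) = 1+ ⇒ Cd is +2.

+2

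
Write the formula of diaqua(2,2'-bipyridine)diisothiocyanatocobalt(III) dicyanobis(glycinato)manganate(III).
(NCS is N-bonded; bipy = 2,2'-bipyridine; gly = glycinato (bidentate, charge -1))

[Co(bipy)(H2O)2(NCS)2][Mn(CN)2(gly)2]

Cation [Co…]: ligand charges -2, Co(III) ⇒ ion charge 1+.
Anion [Mn…]: ligand charges -4, Mn(III) ⇒ ion charge 1−.
One 1+ cation balances one 1− anion.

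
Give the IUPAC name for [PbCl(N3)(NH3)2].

There is no counter-ion, so the complex is neutral overall.
Ligand charges: 2×ammine (neutral), 1×azido (-1 each), 1×chloro (-1 each); total -2. So Pb + (-2) = 0, giving Pb = +2.
Ligands are named alphabetically: ammine before azido before chloro.

diammineazidochlorolead(II)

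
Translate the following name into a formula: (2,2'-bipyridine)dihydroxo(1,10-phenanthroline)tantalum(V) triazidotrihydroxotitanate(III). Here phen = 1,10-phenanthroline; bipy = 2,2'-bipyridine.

Cation [Ta…]: ligand charges -2, Ta(V) ⇒ ion charge 3+.
Anion [Ti…]: ligand charges -6, Ti(III) ⇒ ion charge 3−.
One 3+ cation balances one 3− anion.

[Ta(bipy)(OH)2(phen)][Ti(N3)3(OH)3]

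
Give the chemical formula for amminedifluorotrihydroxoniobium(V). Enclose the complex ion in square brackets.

[NbF2(NH3)(OH)3]

Ligands: 1 ammine (NH3, neutral), 3 hydroxo (OH, -1), 2 fluoro (F, -1). Ligand charge sum = -5.
With Nb in oxidation state +5, the complex ion is [Nb...].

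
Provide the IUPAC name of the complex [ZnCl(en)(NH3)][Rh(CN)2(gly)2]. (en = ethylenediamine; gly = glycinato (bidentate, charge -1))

Zinc is always +2 in its complexes; the cation's ligand charges sum to -1, so the complex cation is 1+.
A 1:1 salt means the anion carries the equal and opposite charge, 1−.
Anion: ligand charges sum to -4; for the ion to be 1−, Rh = +3.

amminechloro(ethylenediamine)zinc(II) dicyanobis(glycinato)rhodate(III)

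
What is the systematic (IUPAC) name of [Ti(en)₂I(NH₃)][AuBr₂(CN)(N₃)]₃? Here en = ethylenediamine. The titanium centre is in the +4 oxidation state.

Both ions are complex: the cation is named first with the plain metal name, the anion second with the -ate form; each ion's ligands are alphabetised independently.
Ti is given as +4; the cation's ligand charges sum to -1, so the complex cation is 3+.
With 3 anions per cation, each anion must be 3/3 = 1−.
Anion: ligand charges sum to -4; for the ion to be 1−, Au = +3.

amminebis(ethylenediamine)iodotitanium(IV) azidodibromocyanoaurate(III)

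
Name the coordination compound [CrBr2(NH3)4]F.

tetraamminedibromochromium(III) fluoride

The 1 fluoride counter-ion carries a total charge of -1, so each complex ion is 1+.
Ligand charges: 2×bromo (-1 each), 4×ammine (neutral); total -2. So Cr + (-2) = 1+, giving Cr = +3.
Ligands are named alphabetically: ammine before bromo.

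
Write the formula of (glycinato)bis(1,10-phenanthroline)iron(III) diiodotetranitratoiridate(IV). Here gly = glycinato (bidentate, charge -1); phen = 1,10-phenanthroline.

[Fe(gly)(phen)2][IrI2(NO3)4]

Cation [Fe…]: ligand charges -1, Fe(III) ⇒ ion charge 2+.
Anion [Ir…]: ligand charges -6, Ir(IV) ⇒ ion charge 2−.
One 2+ cation balances one 2− anion.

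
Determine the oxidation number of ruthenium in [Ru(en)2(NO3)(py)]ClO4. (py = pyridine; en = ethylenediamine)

+2

1 perchlorate outside the brackets (-1 each) → the complex ion is 1+.
Ligand charges: 1×NO3 = -1; 1×py neutral; 2×en neutral; sum -1.
Ru + (-1) = 1+ ⇒ Ru is +2.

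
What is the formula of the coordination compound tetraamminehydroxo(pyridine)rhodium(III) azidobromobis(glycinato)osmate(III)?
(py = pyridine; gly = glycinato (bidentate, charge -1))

[Rh(NH3)4(OH)(py)][OsBr(gly)2(N3)]2

Cation [Rh…]: ligand charges -1, Rh(III) ⇒ ion charge 2+.
Anion [Os…]: ligand charges -4, Os(III) ⇒ ion charge 1−.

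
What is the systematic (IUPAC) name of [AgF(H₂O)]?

There is no counter-ion, so the complex is neutral overall.
Ligand charges: 1×fluoro (-1 each), 1×aqua (neutral); total -1. So Ag + (-1) = 0, giving Ag = +1.
Ligands are named alphabetically: aqua before fluoro.

aquafluorosilver(I)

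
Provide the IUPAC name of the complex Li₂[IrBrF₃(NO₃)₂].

lithium bromotrifluorodinitratoiridate(IV)

The 2 lithium counter-ions carry a total charge of +2, so each complex ion is 2−.
Ligand charges: 2×nitrato (-1 each), 3×fluoro (-1 each), 1×bromo (-1 each); total -6. So Ir + (-6) = 2−, giving Ir = +4.
Ligands are named alphabetically: bromo before fluoro before nitrato.
The complex ion is anionic, so iridium takes the -ate form iridate(IV).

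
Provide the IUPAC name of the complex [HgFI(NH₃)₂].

There is no counter-ion, so the complex is neutral overall.
Ligand charges: 1×iodo (-1 each), 2×ammine (neutral), 1×fluoro (-1 each); total -2. So Hg + (-2) = 0, giving Hg = +2.
Ligands are named alphabetically: ammine before fluoro before iodo.

diamminefluoroiodomercury(II)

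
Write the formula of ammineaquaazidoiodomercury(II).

[Hg(H2O)I(N3)(NH3)]

Ligands: 1 azido (N3, -1), 1 iodo (I, -1), 1 ammine (NH3, neutral), 1 aqua (H2O, neutral). Ligand charge sum = -2.
With Hg in oxidation state +2, the complex ion is [Hg...].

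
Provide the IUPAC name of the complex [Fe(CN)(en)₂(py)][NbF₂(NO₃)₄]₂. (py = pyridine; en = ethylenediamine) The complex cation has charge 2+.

cyanobis(ethylenediamine)(pyridine)iron(III) difluorotetranitratoniobate(V)

Both ions are complex: the cation is named first with the plain metal name, the anion second with the -ate form; each ion's ligands are alphabetised independently.
The complex cation is given as 2+; its ligand charges sum to -1, so Fe = +3.
With 2 anions per cation, each anion must be 2/2 = 1−.
Anion: ligand charges sum to -6; for the ion to be 1−, Nb = +5.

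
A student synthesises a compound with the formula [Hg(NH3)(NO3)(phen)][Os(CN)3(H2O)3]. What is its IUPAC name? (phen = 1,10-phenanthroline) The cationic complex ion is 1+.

Both ions are complex: the cation is named first with the plain metal name, the anion second with the -ate form; each ion's ligands are alphabetised independently.
The complex cation is given as 1+; its ligand charges sum to -1, so Hg = +2.
A 1:1 salt means the anion carries the equal and opposite charge, 1−.
Anion: ligand charges sum to -3; for the ion to be 1−, Os = +2.

amminenitrato(1,10-phenanthroline)mercury(II) triaquatricyanoosmate(II)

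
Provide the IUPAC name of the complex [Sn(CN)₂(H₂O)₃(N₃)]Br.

triaquaazidodicyanotin(IV) bromide

The 1 bromide counter-ion carries a total charge of -1, so each complex ion is 1+.
Ligand charges: 2×cyano (-1 each), 3×aqua (neutral), 1×azido (-1 each); total -3. So Sn + (-3) = 1+, giving Sn = +4.
Ligands are named alphabetically: aqua before azido before cyano.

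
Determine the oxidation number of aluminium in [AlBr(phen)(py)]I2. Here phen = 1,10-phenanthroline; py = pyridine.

+3

2 iodide outside the brackets (-1 each) → the complex ion is 2+.
Ligand charges: 1×Br = -1; 1×phen neutral; 1×py neutral; sum -1.
Al + (-1) = 2+ ⇒ Al is +3.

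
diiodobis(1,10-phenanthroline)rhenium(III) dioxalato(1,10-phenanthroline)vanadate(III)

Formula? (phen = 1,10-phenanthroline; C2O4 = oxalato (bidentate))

[ReI2(phen)2][V(C2O4)2(phen)]

Cation [Re…]: ligand charges -2, Re(III) ⇒ ion charge 1+.
Anion [V…]: ligand charges -4, V(III) ⇒ ion charge 1−.
One 1+ cation balances one 1− anion.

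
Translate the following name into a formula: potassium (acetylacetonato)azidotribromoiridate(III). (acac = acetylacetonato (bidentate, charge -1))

K2[Ir(acac)Br3(N3)]

Ligands: 1 azido (N3, -1), 3 bromo (Br, -1), 1 acetylacetonato (acac, -1). Ligand charge sum = -5.
Charge balance with potassium (+1) requires 1 complex ion per 2 potassium.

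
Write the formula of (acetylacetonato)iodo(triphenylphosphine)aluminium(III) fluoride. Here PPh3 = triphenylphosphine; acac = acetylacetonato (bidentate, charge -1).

Ligands: 1 iodo (I, -1), 1 triphenylphosphine (PPh3, neutral), 1 acetylacetonato (acac, -1). Ligand charge sum = -2.
Charge balance with fluoride (-1) requires 1 complex ion per 1 fluoride.

[Al(acac)I(PPh3)]F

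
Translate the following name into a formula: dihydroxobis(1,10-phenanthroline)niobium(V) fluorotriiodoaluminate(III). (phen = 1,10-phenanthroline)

Cation [Nb…]: ligand charges -2, Nb(V) ⇒ ion charge 3+.
Anion [Al…]: ligand charges -4, Al(III) ⇒ ion charge 1−.
One 3+ cation requires 3 of the 1− anion.

[Nb(OH)2(phen)2][AlFI3]3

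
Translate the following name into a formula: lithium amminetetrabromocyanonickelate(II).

Ligands: 1 cyano (CN, -1), 1 ammine (NH3, neutral), 4 bromo (Br, -1). Ligand charge sum = -5.
Charge balance with lithium (+1) requires 1 complex ion per 3 lithium.

Li3[NiBr4(CN)(NH3)]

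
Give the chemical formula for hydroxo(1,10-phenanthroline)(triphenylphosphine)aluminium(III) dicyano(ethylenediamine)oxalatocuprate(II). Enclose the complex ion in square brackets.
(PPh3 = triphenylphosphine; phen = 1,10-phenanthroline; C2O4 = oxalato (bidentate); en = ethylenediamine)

[Al(OH)(phen)(PPh3)][Cu(C2O4)(CN)2(en)]

Cation [Al…]: ligand charges -1, Al(III) ⇒ ion charge 2+.
Anion [Cu…]: ligand charges -4, Cu(II) ⇒ ion charge 2−.
One 2+ cation balances one 2− anion.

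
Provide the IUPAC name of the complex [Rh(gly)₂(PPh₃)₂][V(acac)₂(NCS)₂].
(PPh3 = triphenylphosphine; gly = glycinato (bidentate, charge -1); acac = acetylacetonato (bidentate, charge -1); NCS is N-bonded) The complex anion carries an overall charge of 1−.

bis(glycinato)bis(triphenylphosphine)rhodium(III) bis(acetylacetonato)diisothiocyanatovanadate(III)

Both ions are complex: the cation is named first with the plain metal name, the anion second with the -ate form; each ion's ligands are alphabetised independently.
The complex anion is given as 1−; its ligand charges sum to -4, so V = +3.
A 1:1 salt means the cation carries the equal and opposite charge, 1+.
Cation: ligand charges sum to -2; for the ion to be 1+, Rh = +3.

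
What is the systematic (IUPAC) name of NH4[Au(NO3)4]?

The 1 ammonium counter-ion carries a total charge of +1, so each complex ion is 1−.
Ligand charges: 4×nitrato (-1 each); total -4. So Au + (-4) = 1−, giving Au = +3.
The complex ion is anionic, so gold takes the -ate form aurate(III).

ammonium tetranitratoaurate(III)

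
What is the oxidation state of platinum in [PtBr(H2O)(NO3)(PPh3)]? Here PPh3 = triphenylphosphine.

+2

No counter-ion: the bracketed complex is neutral.
Ligand charges: 1×Br = -1; 1×NO3 = -1; 1×PPh3 neutral; 1×H2O neutral; sum -2.
Pt + (-2) = 0 ⇒ Pt is +2.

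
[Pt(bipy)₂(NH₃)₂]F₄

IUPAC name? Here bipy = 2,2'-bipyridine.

The 4 fluoride counter-ions carry a total charge of -4, so each complex ion is 4+.
Ligand charges: 2×ammine (neutral), 2×2,2'-bipyridine (neutral); total 0. So Pt + (0) = 4+, giving Pt = +4.
Ligands are named alphabetically: ammine before bipyridine.

diamminebis(2,2'-bipyridine)platinum(IV) fluoride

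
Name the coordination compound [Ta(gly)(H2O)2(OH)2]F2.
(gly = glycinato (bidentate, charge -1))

The 2 fluoride counter-ions carry a total charge of -2, so each complex ion is 2+.
Ligand charges: 1×glycinato (-1 each), 2×aqua (neutral), 2×hydroxo (-1 each); total -3. So Ta + (-3) = 2+, giving Ta = +5.
Ligands are named alphabetically: aqua before glycinato before hydroxo.

diaqua(glycinato)dihydroxotantalum(V) fluoride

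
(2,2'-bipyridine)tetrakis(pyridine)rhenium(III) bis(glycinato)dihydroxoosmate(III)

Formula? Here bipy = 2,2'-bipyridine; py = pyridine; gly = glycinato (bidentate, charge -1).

Cation [Re…]: ligand charges 0, Re(III) ⇒ ion charge 3+.
Anion [Os…]: ligand charges -4, Os(III) ⇒ ion charge 1−.

[Re(bipy)(py)4][Os(gly)2(OH)2]3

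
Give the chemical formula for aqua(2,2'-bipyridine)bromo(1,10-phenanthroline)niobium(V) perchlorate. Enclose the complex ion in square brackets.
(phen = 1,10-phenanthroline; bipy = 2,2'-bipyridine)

Ligands: 1 1,10-phenanthroline (phen, neutral), 1 aqua (H2O, neutral), 1 bromo (Br, -1), 1 2,2'-bipyridine (bipy, neutral). Ligand charge sum = -1.
With Nb in oxidation state +5, the complex ion is [Nb...]^4+.
Charge balance with perchlorate (-1) requires 1 complex ion per 4 perchlorate.

[Nb(bipy)Br(H2O)(phen)](ClO4)4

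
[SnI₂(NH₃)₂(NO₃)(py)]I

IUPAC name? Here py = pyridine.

diamminediiodonitrato(pyridine)tin(IV) iodide

The 1 iodide counter-ion carries a total charge of -1, so each complex ion is 1+.
Ligand charges: 2×iodo (-1 each), 1×pyridine (neutral), 2×ammine (neutral), 1×nitrato (-1 each); total -3. So Sn + (-3) = 1+, giving Sn = +4.
Ligands are named alphabetically: ammine before iodo before nitrato before pyridine.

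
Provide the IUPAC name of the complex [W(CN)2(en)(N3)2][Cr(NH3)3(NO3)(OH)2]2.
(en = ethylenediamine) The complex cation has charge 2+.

The complex cation is given as 2+; its ligand charges sum to -4, so W = +6.
With 2 anions per cation, each anion must be 2/2 = 1−.
Anion: ligand charges sum to -3; for the ion to be 1−, Cr = +2.

diazidodicyano(ethylenediamine)tungsten(VI) triamminedihydroxonitratochromate(II)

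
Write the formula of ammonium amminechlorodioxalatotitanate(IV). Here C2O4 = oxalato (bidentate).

NH4[Ti(C2O4)2Cl(NH3)]

Ligands: 1 chloro (Cl, -1), 2 oxalato (C2O4, -2), 1 ammine (NH3, neutral). Ligand charge sum = -5.
Charge balance with ammonium (+1) requires 1 complex ion per 1 ammonium.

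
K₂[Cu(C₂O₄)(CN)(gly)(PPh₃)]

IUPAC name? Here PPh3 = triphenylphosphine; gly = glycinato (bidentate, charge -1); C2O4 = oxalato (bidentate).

The 2 potassium counter-ions carry a total charge of +2, so each complex ion is 2−.
Ligand charges: 1×triphenylphosphine (neutral), 1×cyano (-1 each), 1×glycinato (-1 each), 1×oxalato (-2 each); total -4. So Cu + (-4) = 2−, giving Cu = +2.
Ligands are named alphabetically: cyano before glycinato before oxalato before triphenylphosphine.
The complex ion is anionic, so copper takes the -ate form cuprate(II).

potassium cyano(glycinato)oxalato(triphenylphosphine)cuprate(II)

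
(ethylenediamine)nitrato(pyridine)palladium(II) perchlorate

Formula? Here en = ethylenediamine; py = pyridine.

[Pd(en)(NO3)(py)]ClO4

Ligands: 1 nitrato (NO3, -1), 1 ethylenediamine (en, neutral), 1 pyridine (py, neutral). Ligand charge sum = -1.
Charge balance with perchlorate (-1) requires 1 complex ion per 1 perchlorate.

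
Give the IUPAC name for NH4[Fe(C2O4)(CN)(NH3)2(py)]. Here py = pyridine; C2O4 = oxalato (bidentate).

The 1 ammonium counter-ion carries a total charge of +1, so each complex ion is 1−.
Ligand charges: 2×ammine (neutral), 1×cyano (-1 each), 1×pyridine (neutral), 1×oxalato (-2 each); total -3. So Fe + (-3) = 1−, giving Fe = +2.
Ligands are named alphabetically: ammine before cyano before oxalato before pyridine.
The complex ion is anionic, so iron takes the -ate form ferrate(II).

ammonium diamminecyanooxalato(pyridine)ferrate(II)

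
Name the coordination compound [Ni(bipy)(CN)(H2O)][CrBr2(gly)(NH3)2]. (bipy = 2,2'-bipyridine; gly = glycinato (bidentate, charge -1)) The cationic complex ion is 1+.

aqua(2,2'-bipyridine)cyanonickel(II) diamminedibromo(glycinato)chromate(II)

The complex cation is given as 1+; its ligand charges sum to -1, so Ni = +2.
A 1:1 salt means the anion carries the equal and opposite charge, 1−.
Anion: ligand charges sum to -3; for the ion to be 1−, Cr = +2.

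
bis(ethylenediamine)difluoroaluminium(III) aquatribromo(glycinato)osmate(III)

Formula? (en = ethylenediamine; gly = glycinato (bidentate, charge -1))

Cation [Al…]: ligand charges -2, Al(III) ⇒ ion charge 1+.
Anion [Os…]: ligand charges -4, Os(III) ⇒ ion charge 1−.

[Al(en)2F2][OsBr3(gly)(H2O)]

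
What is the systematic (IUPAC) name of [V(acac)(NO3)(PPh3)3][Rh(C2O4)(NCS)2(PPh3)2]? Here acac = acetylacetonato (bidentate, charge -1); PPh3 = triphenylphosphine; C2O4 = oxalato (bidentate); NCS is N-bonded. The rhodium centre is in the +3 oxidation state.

Rh is given as +3; the anion's ligand charges sum to -4, so the complex anion is 1−.
A 1:1 salt means the cation carries the equal and opposite charge, 1+.
Cation: ligand charges sum to -2; for the ion to be 1+, V = +3.

(acetylacetonato)nitratotris(triphenylphosphine)vanadium(III) diisothiocyanatooxalatobis(triphenylphosphine)rhodate(III)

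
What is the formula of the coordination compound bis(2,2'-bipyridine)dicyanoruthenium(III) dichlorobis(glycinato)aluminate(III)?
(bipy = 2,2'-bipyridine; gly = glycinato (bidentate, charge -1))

[Ru(bipy)2(CN)2][AlCl2(gly)2]

Cation [Ru…]: ligand charges -2, Ru(III) ⇒ ion charge 1+.
Anion [Al…]: ligand charges -4, Al(III) ⇒ ion charge 1−.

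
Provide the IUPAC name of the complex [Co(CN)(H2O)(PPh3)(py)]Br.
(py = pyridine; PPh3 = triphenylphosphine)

The 1 bromide counter-ion carries a total charge of -1, so each complex ion is 1+.
Ligand charges: 1×aqua (neutral), 1×pyridine (neutral), 1×triphenylphosphine (neutral), 1×cyano (-1 each); total -1. So Co + (-1) = 1+, giving Co = +2.
Ligands are named alphabetically: aqua before cyano before pyridine before triphenylphosphine.

aquacyano(pyridine)(triphenylphosphine)cobalt(II) bromide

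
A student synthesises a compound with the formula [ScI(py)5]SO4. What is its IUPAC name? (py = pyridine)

iodopentakis(pyridine)scandium(III) sulfate

The 1 sulfate counter-ion carries a total charge of -2, so each complex ion is 2+.
Ligand charges: 5×pyridine (neutral), 1×iodo (-1 each); total -1. So Sc + (-1) = 2+, giving Sc = +3.
Ligands are named alphabetically: iodo before pyridine.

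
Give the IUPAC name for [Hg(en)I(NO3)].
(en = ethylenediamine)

There is no counter-ion, so the complex is neutral overall.
Ligand charges: 1×nitrato (-1 each), 1×ethylenediamine (neutral), 1×iodo (-1 each); total -2. So Hg + (-2) = 0, giving Hg = +2.
Ligands are named alphabetically: ethylenediamine before iodo before nitrato.

(ethylenediamine)iodonitratomercury(II)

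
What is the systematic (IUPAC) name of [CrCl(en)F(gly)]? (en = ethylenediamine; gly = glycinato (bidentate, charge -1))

chloro(ethylenediamine)fluoro(glycinato)chromium(III)

There is no counter-ion, so the complex is neutral overall.
Ligand charges: 1×fluoro (-1 each), 1×ethylenediamine (neutral), 1×chloro (-1 each), 1×glycinato (-1 each); total -3. So Cr + (-3) = 0, giving Cr = +3.
Ligands are named alphabetically: chloro before ethylenediamine before fluoro before glycinato.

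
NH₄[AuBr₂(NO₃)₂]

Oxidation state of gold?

+3

1 ammonium outside the brackets (+1 each) → the complex ion is 1−.
Ligand charges: 2×NO3 = -2; 2×Br = -2; sum -4.
Au + (-4) = 1− ⇒ Au is +3.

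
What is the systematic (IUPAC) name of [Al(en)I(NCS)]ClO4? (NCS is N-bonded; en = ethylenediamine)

The 1 perchlorate counter-ion carries a total charge of -1, so each complex ion is 1+.
Ligand charges: 1×iodo (-1 each), 1×isothiocyanato (-1 each), 1×ethylenediamine (neutral); total -2. So Al + (-2) = 1+, giving Al = +3.
Ligands are named alphabetically: ethylenediamine before iodo before isothiocyanato.

(ethylenediamine)iodoisothiocyanatoaluminium(III) perchlorate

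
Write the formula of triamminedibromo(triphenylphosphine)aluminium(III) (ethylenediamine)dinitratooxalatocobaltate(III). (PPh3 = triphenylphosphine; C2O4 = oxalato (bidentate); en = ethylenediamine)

[AlBr2(NH3)3(PPh3)][Co(C2O4)(en)(NO3)2]

Cation [Al…]: ligand charges -2, Al(III) ⇒ ion charge 1+.
Anion [Co…]: ligand charges -4, Co(III) ⇒ ion charge 1−.
One 1+ cation balances one 1− anion.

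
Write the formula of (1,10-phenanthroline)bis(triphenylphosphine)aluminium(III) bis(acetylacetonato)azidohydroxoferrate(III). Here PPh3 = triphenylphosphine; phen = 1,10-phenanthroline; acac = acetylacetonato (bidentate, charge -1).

Cation [Al…]: ligand charges 0, Al(III) ⇒ ion charge 3+.
Anion [Fe…]: ligand charges -4, Fe(III) ⇒ ion charge 1−.

[Al(phen)(PPh3)2][Fe(acac)2(N3)(OH)]3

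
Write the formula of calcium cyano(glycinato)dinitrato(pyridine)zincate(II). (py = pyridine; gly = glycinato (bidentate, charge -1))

Ligands: 2 nitrato (NO3, -1), 1 pyridine (py, neutral), 1 glycinato (gly, -1), 1 cyano (CN, -1). Ligand charge sum = -4.
Charge balance with calcium (+2) requires 1 complex ion per 1 calcium.

Ca[Zn(CN)(gly)(NO3)2(py)]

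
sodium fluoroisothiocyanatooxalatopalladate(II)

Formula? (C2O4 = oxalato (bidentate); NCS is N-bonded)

Na2[Pd(C2O4)F(NCS)]

Ligands: 1 oxalato (C2O4, -2), 1 isothiocyanato (NCS, -1), 1 fluoro (F, -1). Ligand charge sum = -4.
With Pd in oxidation state +2, the complex ion is [Pd...]^2−.
Charge balance with sodium (+1) requires 1 complex ion per 2 sodium.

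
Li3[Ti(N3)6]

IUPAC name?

lithium hexaazidotitanate(III)

The 3 lithium counter-ions carry a total charge of +3, so each complex ion is 3−.
Ligand charges: 6×azido (-1 each); total -6. So Ti + (-6) = 3−, giving Ti = +3.
The complex ion is anionic, so titanium takes the -ate form titanate(III).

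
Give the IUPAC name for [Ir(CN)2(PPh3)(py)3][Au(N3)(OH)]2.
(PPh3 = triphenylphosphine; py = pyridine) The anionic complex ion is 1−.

The complex anion is given as 1−; its ligand charges sum to -2, so Au = +1.
With 2 anions per cation, the cation must be 2×1 = 2+.
Cation: ligand charges sum to -2; for the ion to be 2+, Ir = +4.

dicyanotris(pyridine)(triphenylphosphine)iridium(IV) azidohydroxoaurate(I)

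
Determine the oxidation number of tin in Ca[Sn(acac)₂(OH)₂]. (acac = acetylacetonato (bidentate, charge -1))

+2

1 calcium outside the brackets (+2 each) → the complex ion is 2−.
Ligand charges: 2×OH = -2; 2×acac = -2; sum -4.
Sn + (-4) = 2− ⇒ Sn is +2.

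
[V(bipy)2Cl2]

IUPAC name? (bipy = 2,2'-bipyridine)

bis(2,2'-bipyridine)dichlorovanadium(II)

There is no counter-ion, so the complex is neutral overall.
Ligand charges: 2×2,2'-bipyridine (neutral), 2×chloro (-1 each); total -2. So V + (-2) = 0, giving V = +2.
Ligands are named alphabetically: bipyridine before chloro.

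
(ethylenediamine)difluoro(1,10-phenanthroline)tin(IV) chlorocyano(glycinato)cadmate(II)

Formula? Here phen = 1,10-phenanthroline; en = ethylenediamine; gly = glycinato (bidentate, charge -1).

Cation [Sn…]: ligand charges -2, Sn(IV) ⇒ ion charge 2+.
Anion [Cd…]: ligand charges -3, Cd(II) ⇒ ion charge 1−.
One 2+ cation requires 2 of the 1− anion.

[Sn(en)F2(phen)][CdCl(CN)(gly)]2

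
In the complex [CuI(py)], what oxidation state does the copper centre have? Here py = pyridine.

+1

No counter-ion: the bracketed complex is neutral.
Ligand charges: 1×I = -1; 1×py neutral; sum -1.
Cu + (-1) = 0 ⇒ Cu is +1.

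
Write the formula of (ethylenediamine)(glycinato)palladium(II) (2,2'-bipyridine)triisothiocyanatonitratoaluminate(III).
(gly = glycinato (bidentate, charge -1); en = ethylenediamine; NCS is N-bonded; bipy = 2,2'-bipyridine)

[Pd(en)(gly)][Al(bipy)(NCS)3(NO3)]

Cation [Pd…]: ligand charges -1, Pd(II) ⇒ ion charge 1+.
Anion [Al…]: ligand charges -4, Al(III) ⇒ ion charge 1−.
One 1+ cation balances one 1− anion.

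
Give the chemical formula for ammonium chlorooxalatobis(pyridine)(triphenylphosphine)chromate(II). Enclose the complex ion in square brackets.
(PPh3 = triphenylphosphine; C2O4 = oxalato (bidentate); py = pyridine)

NH4[Cr(C2O4)Cl(PPh3)(py)2]

Ligands: 1 triphenylphosphine (PPh3, neutral), 1 chloro (Cl, -1), 1 oxalato (C2O4, -2), 2 pyridine (py, neutral). Ligand charge sum = -3.
Charge balance with ammonium (+1) requires 1 complex ion per 1 ammonium.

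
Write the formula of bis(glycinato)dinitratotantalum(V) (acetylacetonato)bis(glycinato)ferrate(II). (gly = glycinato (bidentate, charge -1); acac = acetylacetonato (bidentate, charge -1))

[Ta(gly)2(NO3)2][Fe(acac)(gly)2]

Cation [Ta…]: ligand charges -4, Ta(V) ⇒ ion charge 1+.
Anion [Fe…]: ligand charges -3, Fe(II) ⇒ ion charge 1−.
One 1+ cation balances one 1− anion.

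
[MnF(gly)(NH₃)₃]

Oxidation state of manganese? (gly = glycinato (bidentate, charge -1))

No counter-ion: the bracketed complex is neutral.
Ligand charges: 1×gly = -1; 3×NH3 neutral; 1×F = -1; sum -2.
Mn + (-2) = 0 ⇒ Mn is +2.

+2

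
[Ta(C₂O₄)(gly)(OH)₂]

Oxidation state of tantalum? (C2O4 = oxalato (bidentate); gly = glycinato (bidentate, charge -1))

No counter-ion: the bracketed complex is neutral.
Ligand charges: 1×C2O4 = -2; 2×OH = -2; 1×gly = -1; sum -5.
Ta + (-5) = 0 ⇒ Ta is +5.

+5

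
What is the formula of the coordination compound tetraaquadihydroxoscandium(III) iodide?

[Sc(H2O)4(OH)2]I

Ligands: 4 aqua (H2O, neutral), 2 hydroxo (OH, -1). Ligand charge sum = -2.
With Sc in oxidation state +3, the complex ion is [Sc...]^1+.
Charge balance with iodide (-1) requires 1 complex ion per 1 iodide.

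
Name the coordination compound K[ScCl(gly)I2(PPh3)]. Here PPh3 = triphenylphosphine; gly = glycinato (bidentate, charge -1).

The 1 potassium counter-ion carries a total charge of +1, so each complex ion is 1−.
Ligand charges: 1×triphenylphosphine (neutral), 1×glycinato (-1 each), 2×iodo (-1 each), 1×chloro (-1 each); total -4. So Sc + (-4) = 1−, giving Sc = +3.
Ligands are named alphabetically: chloro before glycinato before iodo before triphenylphosphine.
The complex ion is anionic, so scandium takes the -ate form scandate(III).

potassium chloro(glycinato)diiodo(triphenylphosphine)scandate(III)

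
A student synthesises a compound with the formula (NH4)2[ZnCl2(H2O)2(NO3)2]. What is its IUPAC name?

ammonium diaquadichlorodinitratozincate(II)

The 2 ammonium counter-ions carry a total charge of +2, so each complex ion is 2−.
Ligand charges: 2×aqua (neutral), 2×chloro (-1 each), 2×nitrato (-1 each); total -4. So Zn + (-4) = 2−, giving Zn = +2.
Ligands are named alphabetically: aqua before chloro before nitrato.
The complex ion is anionic, so zinc takes the -ate form zincate(II).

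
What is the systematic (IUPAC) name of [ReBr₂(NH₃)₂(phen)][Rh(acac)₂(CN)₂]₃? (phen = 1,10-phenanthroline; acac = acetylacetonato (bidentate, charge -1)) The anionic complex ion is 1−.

diamminedibromo(1,10-phenanthroline)rhenium(V) bis(acetylacetonato)dicyanorhodate(III)

The complex anion is given as 1−; its ligand charges sum to -4, so Rh = +3.
With 3 anions per cation, the cation must be 3×1 = 3+.
Cation: ligand charges sum to -2; for the ion to be 3+, Re = +5.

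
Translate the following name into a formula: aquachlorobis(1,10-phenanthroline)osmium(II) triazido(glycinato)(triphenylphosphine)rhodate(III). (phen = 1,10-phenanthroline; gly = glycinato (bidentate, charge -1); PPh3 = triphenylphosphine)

[OsCl(H2O)(phen)2][Rh(gly)(N3)3(PPh3)]

Cation [Os…]: ligand charges -1, Os(II) ⇒ ion charge 1+.
Anion [Rh…]: ligand charges -4, Rh(III) ⇒ ion charge 1−.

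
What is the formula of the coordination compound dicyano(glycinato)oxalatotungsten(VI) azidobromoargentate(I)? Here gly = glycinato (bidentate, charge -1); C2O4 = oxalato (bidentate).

[W(C2O4)(CN)2(gly)][AgBr(N3)]

Cation [W…]: ligand charges -5, W(VI) ⇒ ion charge 1+.
Anion [Ag…]: ligand charges -2, Ag(I) ⇒ ion charge 1−.
One 1+ cation balances one 1− anion.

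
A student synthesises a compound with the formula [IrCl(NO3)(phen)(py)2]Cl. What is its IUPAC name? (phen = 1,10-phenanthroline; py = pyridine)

The 1 chloride counter-ion carries a total charge of -1, so each complex ion is 1+.
Ligand charges: 1×1,10-phenanthroline (neutral), 1×nitrato (-1 each), 1×chloro (-1 each), 2×pyridine (neutral); total -2. So Ir + (-2) = 1+, giving Ir = +3.
Ligands are named alphabetically: chloro before nitrato before phenanthroline before pyridine.

chloronitrato(1,10-phenanthroline)bis(pyridine)iridium(III) chloride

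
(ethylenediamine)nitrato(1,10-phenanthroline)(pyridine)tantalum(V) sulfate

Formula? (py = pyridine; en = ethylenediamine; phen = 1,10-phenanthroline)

[Ta(en)(NO3)(phen)(py)](SO4)2

Ligands: 1 pyridine (py, neutral), 1 nitrato (NO3, -1), 1 ethylenediamine (en, neutral), 1 1,10-phenanthroline (phen, neutral). Ligand charge sum = -1.
Charge balance with sulfate (-2) requires 1 complex ion per 2 sulfate.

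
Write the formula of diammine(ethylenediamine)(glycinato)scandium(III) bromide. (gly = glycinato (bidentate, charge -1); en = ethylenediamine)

[Sc(en)(gly)(NH3)2]Br2

Ligands: 1 glycinato (gly, -1), 2 ammine (NH3, neutral), 1 ethylenediamine (en, neutral). Ligand charge sum = -1.
With Sc in oxidation state +3, the complex ion is [Sc...]^2+.
Charge balance with bromide (-1) requires 1 complex ion per 2 bromide.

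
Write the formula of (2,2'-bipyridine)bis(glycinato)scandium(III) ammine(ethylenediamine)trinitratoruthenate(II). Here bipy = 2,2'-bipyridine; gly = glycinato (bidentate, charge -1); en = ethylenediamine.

[Sc(bipy)(gly)2][Ru(en)(NH3)(NO3)3]

Cation [Sc…]: ligand charges -2, Sc(III) ⇒ ion charge 1+.
Anion [Ru…]: ligand charges -3, Ru(II) ⇒ ion charge 1−.
One 1+ cation balances one 1− anion.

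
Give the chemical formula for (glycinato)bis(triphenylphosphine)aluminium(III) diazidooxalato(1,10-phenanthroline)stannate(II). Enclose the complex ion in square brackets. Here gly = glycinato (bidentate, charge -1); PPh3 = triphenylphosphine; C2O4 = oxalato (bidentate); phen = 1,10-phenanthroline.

Cation [Al…]: ligand charges -1, Al(III) ⇒ ion charge 2+.
Anion [Sn…]: ligand charges -4, Sn(II) ⇒ ion charge 2−.

[Al(gly)(PPh3)2][Sn(C2O4)(N3)2(phen)]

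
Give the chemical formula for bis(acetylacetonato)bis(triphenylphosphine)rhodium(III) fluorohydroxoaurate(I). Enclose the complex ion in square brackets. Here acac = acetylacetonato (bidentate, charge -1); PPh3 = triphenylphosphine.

Cation [Rh…]: ligand charges -2, Rh(III) ⇒ ion charge 1+.
Anion [Au…]: ligand charges -2, Au(I) ⇒ ion charge 1−.
One 1+ cation balances one 1− anion.

[Rh(acac)2(PPh3)2][AuF(OH)]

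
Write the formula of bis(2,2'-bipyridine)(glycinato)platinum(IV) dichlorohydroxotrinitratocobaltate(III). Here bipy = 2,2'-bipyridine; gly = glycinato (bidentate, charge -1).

[Pt(bipy)2(gly)][CoCl2(NO3)3(OH)]

Cation [Pt…]: ligand charges -1, Pt(IV) ⇒ ion charge 3+.
Anion [Co…]: ligand charges -6, Co(III) ⇒ ion charge 3−.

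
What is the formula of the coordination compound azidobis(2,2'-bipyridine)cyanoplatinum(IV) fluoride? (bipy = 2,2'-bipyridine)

[Pt(bipy)2(CN)(N3)]F2

Ligands: 1 azido (N3, -1), 1 cyano (CN, -1), 2 2,2'-bipyridine (bipy, neutral). Ligand charge sum = -2.
Charge balance with fluoride (-1) requires 1 complex ion per 2 fluoride.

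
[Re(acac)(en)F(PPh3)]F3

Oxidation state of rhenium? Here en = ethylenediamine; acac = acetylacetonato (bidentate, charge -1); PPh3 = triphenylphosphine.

3 fluoride outside the brackets (-1 each) → the complex ion is 3+.
Ligand charges: 1×en neutral; 1×acac = -1; 1×F = -1; 1×PPh3 neutral; sum -2.
Re + (-2) = 3+ ⇒ Re is +5.

+5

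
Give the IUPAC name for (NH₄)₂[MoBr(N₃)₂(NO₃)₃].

ammonium diazidobromotrinitratomolybdate(IV)

The 2 ammonium counter-ions carry a total charge of +2, so each complex ion is 2−.
Ligand charges: 1×bromo (-1 each), 2×azido (-1 each), 3×nitrato (-1 each); total -6. So Mo + (-6) = 2−, giving Mo = +4.
The complex ion is anionic, so molybdenum takes the -ate form molybdate(IV).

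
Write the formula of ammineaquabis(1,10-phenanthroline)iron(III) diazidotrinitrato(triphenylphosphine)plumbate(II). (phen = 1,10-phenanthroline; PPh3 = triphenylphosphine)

Cation [Fe…]: ligand charges 0, Fe(III) ⇒ ion charge 3+.
Anion [Pb…]: ligand charges -5, Pb(II) ⇒ ion charge 3−.
One 3+ cation balances one 3− anion.

[Fe(H2O)(NH3)(phen)2][Pb(N3)2(NO3)3(PPh3)]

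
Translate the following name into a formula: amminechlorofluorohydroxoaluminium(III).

[AlClF(NH3)(OH)]

Ligands: 1 ammine (NH3, neutral), 1 chloro (Cl, -1), 1 hydroxo (OH, -1), 1 fluoro (F, -1). Ligand charge sum = -3.
With Al in oxidation state +3, the complex ion is [Al...].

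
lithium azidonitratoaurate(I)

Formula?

Li[Au(N3)(NO3)]

Ligands: 1 azido (N3, -1), 1 nitrato (NO3, -1). Ligand charge sum = -2.
With Au in oxidation state +1, the complex ion is [Au...]^1−.
Charge balance with lithium (+1) requires 1 complex ion per 1 lithium.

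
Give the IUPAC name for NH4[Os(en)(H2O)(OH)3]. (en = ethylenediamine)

ammonium aqua(ethylenediamine)trihydroxoosmate(II)

The 1 ammonium counter-ion carries a total charge of +1, so each complex ion is 1−.
Ligand charges: 3×hydroxo (-1 each), 1×aqua (neutral), 1×ethylenediamine (neutral); total -3. So Os + (-3) = 1−, giving Os = +2.
The complex ion is anionic, so osmium takes the -ate form osmate(II).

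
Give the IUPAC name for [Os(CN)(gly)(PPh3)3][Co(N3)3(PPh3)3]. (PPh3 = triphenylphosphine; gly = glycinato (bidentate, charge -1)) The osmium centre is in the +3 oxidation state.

Both ions are complex: the cation is named first with the plain metal name, the anion second with the -ate form; each ion's ligands are alphabetised independently.
Os is given as +3; the cation's ligand charges sum to -2, so the complex cation is 1+.
A 1:1 salt means the anion carries the equal and opposite charge, 1−.
Anion: ligand charges sum to -3; for the ion to be 1−, Co = +2.

cyano(glycinato)tris(triphenylphosphine)osmium(III) triazidotris(triphenylphosphine)cobaltate(II)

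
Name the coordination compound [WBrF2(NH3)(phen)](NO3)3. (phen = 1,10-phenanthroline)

amminebromodifluoro(1,10-phenanthroline)tungsten(VI) nitrate

The 3 nitrate counter-ions carry a total charge of -3, so each complex ion is 3+.
Ligand charges: 1×1,10-phenanthroline (neutral), 1×bromo (-1 each), 1×ammine (neutral), 2×fluoro (-1 each); total -3. So W + (-3) = 3+, giving W = +6.
Ligands are named alphabetically: ammine before bromo before fluoro before phenanthroline.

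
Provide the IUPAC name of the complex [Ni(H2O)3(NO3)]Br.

The 1 bromide counter-ion carries a total charge of -1, so each complex ion is 1+.
Ligand charges: 1×nitrato (-1 each), 3×aqua (neutral); total -1. So Ni + (-1) = 1+, giving Ni = +2.
Ligands are named alphabetically: aqua before nitrato.

triaquanitratonickel(II) bromide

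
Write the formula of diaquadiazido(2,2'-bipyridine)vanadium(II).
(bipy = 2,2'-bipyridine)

Ligands: 2 azido (N3, -1), 2 aqua (H2O, neutral), 1 2,2'-bipyridine (bipy, neutral). Ligand charge sum = -2.
With V in oxidation state +2, the complex ion is [V...].

[V(bipy)(H2O)2(N3)2]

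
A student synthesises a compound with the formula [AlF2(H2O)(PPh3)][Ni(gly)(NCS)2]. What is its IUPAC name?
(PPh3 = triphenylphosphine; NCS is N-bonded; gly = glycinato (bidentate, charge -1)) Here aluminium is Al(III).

Both ions are complex: the cation is named first with the plain metal name, the anion second with the -ate form; each ion's ligands are alphabetised independently.
Al is given as +3; the cation's ligand charges sum to -2, so the complex cation is 1+.
A 1:1 salt means the anion carries the equal and opposite charge, 1−.
Anion: ligand charges sum to -3; for the ion to be 1−, Ni = +2.

aquadifluoro(triphenylphosphine)aluminium(III) (glycinato)diisothiocyanatonickelate(II)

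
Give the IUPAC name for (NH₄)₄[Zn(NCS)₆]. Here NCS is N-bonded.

The 4 ammonium counter-ions carry a total charge of +4, so each complex ion is 4−.
Ligand charges: 6×isothiocyanato (-1 each); total -6. So Zn + (-6) = 4−, giving Zn = +2.
The complex ion is anionic, so zinc takes the -ate form zincate(II).

ammonium hexaisothiocyanatozincate(II)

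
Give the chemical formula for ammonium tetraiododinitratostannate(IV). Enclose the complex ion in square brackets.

(NH4)2[SnI4(NO3)2]

Ligands: 2 nitrato (NO3, -1), 4 iodo (I, -1). Ligand charge sum = -6.
With Sn in oxidation state +4, the complex ion is [Sn...]^2−.
Charge balance with ammonium (+1) requires 1 complex ion per 2 ammonium.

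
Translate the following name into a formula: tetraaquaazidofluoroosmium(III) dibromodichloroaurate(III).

[OsF(H2O)4(N3)][AuBr2Cl2]

Cation [Os…]: ligand charges -2, Os(III) ⇒ ion charge 1+.
Anion [Au…]: ligand charges -4, Au(III) ⇒ ion charge 1−.
One 1+ cation balances one 1− anion.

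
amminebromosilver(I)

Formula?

Ligands: 1 ammine (NH3, neutral), 1 bromo (Br, -1). Ligand charge sum = -1.
With Ag in oxidation state +1, the complex ion is [Ag...].

[AgBr(NH3)]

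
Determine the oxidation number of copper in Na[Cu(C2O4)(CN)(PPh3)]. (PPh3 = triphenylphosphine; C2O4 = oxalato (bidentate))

+2

1 sodium outside the brackets (+1 each) → the complex ion is 1−.
Ligand charges: 1×CN = -1; 1×PPh3 neutral; 1×C2O4 = -2; sum -3.
Cu + (-3) = 1− ⇒ Cu is +2.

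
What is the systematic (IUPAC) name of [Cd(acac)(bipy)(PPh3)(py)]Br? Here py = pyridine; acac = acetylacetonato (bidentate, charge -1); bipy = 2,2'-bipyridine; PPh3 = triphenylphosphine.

The 1 bromide counter-ion carries a total charge of -1, so each complex ion is 1+.
Ligand charges: 1×pyridine (neutral), 1×acetylacetonato (-1 each), 1×2,2'-bipyridine (neutral), 1×triphenylphosphine (neutral); total -1. So Cd + (-1) = 1+, giving Cd = +2.
Ligands are named alphabetically: acetylacetonato before bipyridine before pyridine before triphenylphosphine.

(acetylacetonato)(2,2'-bipyridine)(pyridine)(triphenylphosphine)cadmium(II) bromide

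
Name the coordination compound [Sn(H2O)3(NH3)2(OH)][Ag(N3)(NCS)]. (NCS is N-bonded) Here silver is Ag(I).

Ag is given as +1; the anion's ligand charges sum to -2, so the complex anion is 1−.
A 1:1 salt means the cation carries the equal and opposite charge, 1+.
Cation: ligand charges sum to -1; for the ion to be 1+, Sn = +2.

diamminetriaquahydroxotin(II) azidoisothiocyanatoargentate(I)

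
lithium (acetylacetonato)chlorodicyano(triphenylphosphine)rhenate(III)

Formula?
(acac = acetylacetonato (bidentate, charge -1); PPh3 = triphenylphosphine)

Ligands: 2 cyano (CN, -1), 1 acetylacetonato (acac, -1), 1 chloro (Cl, -1), 1 triphenylphosphine (PPh3, neutral). Ligand charge sum = -4.
With Re in oxidation state +3, the complex ion is [Re...]^1−.
Charge balance with lithium (+1) requires 1 complex ion per 1 lithium.

Li[Re(acac)Cl(CN)2(PPh3)]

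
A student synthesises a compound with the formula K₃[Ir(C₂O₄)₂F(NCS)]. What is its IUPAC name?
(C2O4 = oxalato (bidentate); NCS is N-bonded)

potassium fluoroisothiocyanatodioxalatoiridate(III)

The 3 potassium counter-ions carry a total charge of +3, so each complex ion is 3−.
Ligand charges: 2×oxalato (-2 each), 1×isothiocyanato (-1 each), 1×fluoro (-1 each); total -6. So Ir + (-6) = 3−, giving Ir = +3.
Ligands are named alphabetically: fluoro before isothiocyanato before oxalato.
The complex ion is anionic, so iridium takes the -ate form iridate(III).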